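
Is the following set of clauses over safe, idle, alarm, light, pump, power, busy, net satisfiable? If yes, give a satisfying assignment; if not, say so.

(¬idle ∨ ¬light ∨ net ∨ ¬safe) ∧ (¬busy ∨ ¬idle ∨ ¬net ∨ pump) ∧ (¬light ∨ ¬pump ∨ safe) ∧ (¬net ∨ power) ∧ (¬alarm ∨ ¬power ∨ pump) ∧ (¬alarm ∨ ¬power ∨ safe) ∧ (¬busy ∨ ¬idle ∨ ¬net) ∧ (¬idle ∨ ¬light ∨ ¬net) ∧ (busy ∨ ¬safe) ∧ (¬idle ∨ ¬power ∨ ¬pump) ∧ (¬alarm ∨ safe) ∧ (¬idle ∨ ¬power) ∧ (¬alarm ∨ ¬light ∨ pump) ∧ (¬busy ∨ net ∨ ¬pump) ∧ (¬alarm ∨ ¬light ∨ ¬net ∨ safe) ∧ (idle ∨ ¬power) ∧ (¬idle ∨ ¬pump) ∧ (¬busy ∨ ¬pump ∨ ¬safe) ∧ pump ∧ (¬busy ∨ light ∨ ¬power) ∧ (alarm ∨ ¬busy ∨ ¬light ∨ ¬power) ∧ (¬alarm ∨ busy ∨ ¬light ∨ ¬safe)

Unit clause (pump) forces pump = True.
In (¬idle ∨ ¬pump) only ¬idle is left, so idle = False.
In (idle ∨ ¬power) only ¬power is left, so power = False.
In (¬net ∨ power) only ¬net is left, so net = False.
In (¬busy ∨ net ∨ ¬pump) only ¬busy is left, so busy = False.
In (busy ∨ ¬safe) only ¬safe is left, so safe = False.
In (¬alarm ∨ safe) only ¬alarm is left, so alarm = False.
In (¬light ∨ ¬pump ∨ safe) only ¬light is left, so light = False.
All clauses satisfied.

safe: False, idle: False, alarm: False, light: False, pump: True, power: False, busy: False, net: False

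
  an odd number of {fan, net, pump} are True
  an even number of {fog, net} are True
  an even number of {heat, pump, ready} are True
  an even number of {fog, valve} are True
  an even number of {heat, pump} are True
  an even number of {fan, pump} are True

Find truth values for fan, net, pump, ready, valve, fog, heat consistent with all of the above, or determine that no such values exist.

fan: False, net: True, pump: False, ready: False, valve: True, fog: True, heat: False

{fan, net, pump}: 1 true → odd ✓
{fog, net}: 2 true → even ✓
{heat, pump, ready}: 0 true → even ✓
{fog, valve}: 2 true → even ✓
{heat, pump}: 0 true → even ✓
{fan, pump}: 0 true → even ✓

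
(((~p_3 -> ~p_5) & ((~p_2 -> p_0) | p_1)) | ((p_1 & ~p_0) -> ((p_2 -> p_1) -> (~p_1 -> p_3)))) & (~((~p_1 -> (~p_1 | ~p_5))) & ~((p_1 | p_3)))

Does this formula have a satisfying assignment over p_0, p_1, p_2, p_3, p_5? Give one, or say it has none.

Unsatisfiable — no assignment works.

The conjunct ~((~p_1 -> (~p_1 | ~p_5))) is unsatisfiable on its own:
  p_1=F, p_5=F: evaluates to False.
  p_1=F, p_5=T: evaluates to False.
  p_1=T, p_5=F: evaluates to False.
  p_1=T, p_5=T: evaluates to False.
So the whole conjunction is unsatisfiable.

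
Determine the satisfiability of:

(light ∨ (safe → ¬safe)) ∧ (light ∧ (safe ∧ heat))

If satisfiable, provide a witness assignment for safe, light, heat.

safe: True, light: True, heat: True

  light ∨ (safe → ¬safe) = True
    safe → ¬safe = False
      ¬safe = False
  light ∧ (safe ∧ heat) = True
    safe ∧ heat = True
Both conjuncts True, so the formula holds.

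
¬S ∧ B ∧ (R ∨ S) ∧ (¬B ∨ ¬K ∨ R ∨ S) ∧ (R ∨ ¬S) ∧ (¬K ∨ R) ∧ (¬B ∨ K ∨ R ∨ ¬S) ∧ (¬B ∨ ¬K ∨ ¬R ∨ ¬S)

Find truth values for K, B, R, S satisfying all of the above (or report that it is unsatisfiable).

Unit clause (¬S) forces S = False.
Unit clause (B) forces B = True.
In (R ∨ S) only R is left, so R = True.
Set K = False.
All clauses satisfied.

K: False, B: True, R: True, S: False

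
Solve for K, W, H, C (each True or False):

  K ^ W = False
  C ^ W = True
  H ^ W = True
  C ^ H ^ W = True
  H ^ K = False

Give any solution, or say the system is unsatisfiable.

The formula is unsatisfiable.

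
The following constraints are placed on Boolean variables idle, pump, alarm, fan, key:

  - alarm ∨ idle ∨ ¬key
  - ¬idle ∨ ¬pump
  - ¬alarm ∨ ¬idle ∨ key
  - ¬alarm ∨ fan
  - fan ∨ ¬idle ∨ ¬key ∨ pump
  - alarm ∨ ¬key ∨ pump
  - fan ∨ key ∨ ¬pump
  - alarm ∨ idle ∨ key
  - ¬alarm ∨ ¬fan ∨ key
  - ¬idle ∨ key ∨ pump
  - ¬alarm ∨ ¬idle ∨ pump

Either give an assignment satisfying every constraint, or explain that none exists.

idle = False; pump = True; alarm = True; fan = True; key = True

Try idle = True:
  (¬idle ∨ ¬pump) forces pump = False.
  (¬idle ∨ key ∨ pump) forces key = True.
  (fan ∨ ¬idle ∨ ¬key ∨ pump) forces fan = True.
  (alarm ∨ ¬key ∨ pump) forces alarm = True.
  clause (¬alarm ∨ ¬idle ∨ pump) is falsified — backtrack.
So idle = False.
Set pump = True.
Try alarm = False:
  (alarm ∨ idle ∨ ¬key) forces key = False.
  clause (alarm ∨ idle ∨ key) is falsified — backtrack.
So alarm = True.
  then (¬alarm ∨ fan) forces fan = True.
  then (¬alarm ∨ ¬fan ∨ key) forces key = True.
All clauses satisfied.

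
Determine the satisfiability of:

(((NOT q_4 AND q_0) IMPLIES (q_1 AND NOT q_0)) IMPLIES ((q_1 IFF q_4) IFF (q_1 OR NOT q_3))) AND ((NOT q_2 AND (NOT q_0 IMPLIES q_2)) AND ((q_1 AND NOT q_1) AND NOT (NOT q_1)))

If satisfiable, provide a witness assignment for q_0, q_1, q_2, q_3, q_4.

Unsatisfiable — no assignment works.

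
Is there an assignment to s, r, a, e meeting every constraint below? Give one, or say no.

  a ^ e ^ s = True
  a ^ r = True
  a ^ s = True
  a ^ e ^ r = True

s = True, r = True, a = False, e = False

a ^ e ^ s = F ^ F ^ T = True ✓
a ^ r = F ^ T = True ✓
a ^ s = F ^ T = True ✓
a ^ e ^ r = F ^ F ^ T = True ✓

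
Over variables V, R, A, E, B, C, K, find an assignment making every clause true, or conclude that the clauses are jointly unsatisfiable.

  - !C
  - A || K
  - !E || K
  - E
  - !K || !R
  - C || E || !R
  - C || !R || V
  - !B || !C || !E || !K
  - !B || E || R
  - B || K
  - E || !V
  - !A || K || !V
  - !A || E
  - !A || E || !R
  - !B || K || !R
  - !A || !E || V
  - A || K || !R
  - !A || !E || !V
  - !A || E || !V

V = False; R = False; A = False; E = True; B = False; C = False; K = True

Unit clause (!C) forces C = False.
Unit clause (E) forces E = True.
In (!E || K) only K is left, so K = True.
In (!K || !R) only !R is left, so R = False.
Set V = False.
  then (!A || !E || V) forces A = False.
Set B = False.
All clauses satisfied.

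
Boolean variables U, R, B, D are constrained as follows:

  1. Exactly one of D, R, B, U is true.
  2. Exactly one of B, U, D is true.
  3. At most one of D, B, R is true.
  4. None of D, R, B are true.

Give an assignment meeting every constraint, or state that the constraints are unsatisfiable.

U = True, R = False, B = False, D = False

  (1) {D, R, B, U}: 1 true — exactly one ✓
  (2) {B, U, D}: 1 true — exactly one ✓
  (3) {D, B, R}: 0 true — at most one ✓
  (4) {D, R, B}: 0 true — none ✓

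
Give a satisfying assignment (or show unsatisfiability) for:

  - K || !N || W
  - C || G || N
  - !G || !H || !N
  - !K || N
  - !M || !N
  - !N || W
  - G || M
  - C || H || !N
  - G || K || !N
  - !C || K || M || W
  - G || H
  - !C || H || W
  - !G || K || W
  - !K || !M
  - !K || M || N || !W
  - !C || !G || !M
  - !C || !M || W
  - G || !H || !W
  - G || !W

H = False, N = False, W = True, M = False, C = False, K = False, G = True

Set H = False.
  then (G || H) forces G = True.
Set N = False.
  then (!K || N) forces K = False.
  then (!G || K || W) forces W = True.
Set M = False.
Set C = False.
All clauses satisfied.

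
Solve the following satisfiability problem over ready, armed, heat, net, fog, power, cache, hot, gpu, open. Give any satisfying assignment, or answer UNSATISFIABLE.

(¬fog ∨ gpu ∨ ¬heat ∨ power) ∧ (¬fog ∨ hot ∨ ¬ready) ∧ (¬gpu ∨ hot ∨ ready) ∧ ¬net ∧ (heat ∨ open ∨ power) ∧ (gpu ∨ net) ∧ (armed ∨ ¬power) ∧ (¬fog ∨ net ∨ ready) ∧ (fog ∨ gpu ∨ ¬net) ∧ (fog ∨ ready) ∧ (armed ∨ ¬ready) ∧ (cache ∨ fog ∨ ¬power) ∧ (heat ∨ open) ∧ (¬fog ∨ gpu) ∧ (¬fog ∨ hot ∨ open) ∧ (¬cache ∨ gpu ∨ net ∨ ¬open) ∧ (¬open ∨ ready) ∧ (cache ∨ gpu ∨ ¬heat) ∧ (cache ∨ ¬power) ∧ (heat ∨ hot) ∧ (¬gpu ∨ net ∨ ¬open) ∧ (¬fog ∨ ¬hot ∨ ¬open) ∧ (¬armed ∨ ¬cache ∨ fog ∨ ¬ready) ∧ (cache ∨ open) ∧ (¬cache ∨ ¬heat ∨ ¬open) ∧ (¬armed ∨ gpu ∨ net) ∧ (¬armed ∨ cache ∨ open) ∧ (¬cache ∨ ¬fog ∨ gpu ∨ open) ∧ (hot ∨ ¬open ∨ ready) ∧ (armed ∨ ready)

Unit clause (¬net) forces net = False.
In (gpu ∨ net) only gpu is left, so gpu = True.
In (¬gpu ∨ net ∨ ¬open) only ¬open is left, so open = False.
In (cache ∨ open) only cache is left, so cache = True.
In (heat ∨ open) only heat is left, so heat = True.
Try ready = False:
  (¬gpu ∨ hot ∨ ready) forces hot = True.
  (¬fog ∨ net ∨ ready) forces fog = False.
  clause (fog ∨ ready) is falsified — backtrack.
So ready = True.
  then (armed ∨ ¬ready) forces armed = True.
  then (¬armed ∨ ¬cache ∨ fog ∨ ¬ready) forces fog = True.
  then (¬fog ∨ hot ∨ ¬ready) forces hot = True.
Set power = False.
All clauses satisfied.

ready = True, armed = True, heat = True, net = False, fog = True, power = False, cache = True, hot = True, gpu = True, open = False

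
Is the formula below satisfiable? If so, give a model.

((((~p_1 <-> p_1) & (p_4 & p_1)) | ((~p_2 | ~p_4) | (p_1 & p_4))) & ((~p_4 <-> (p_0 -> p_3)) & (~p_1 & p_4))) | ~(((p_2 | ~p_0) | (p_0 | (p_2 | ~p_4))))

p_0=T, p_1=F, p_2=F, p_3=F, p_4=T

  ((((~p_1 <-> p_1) & (p_4 & p_1)) | ((~p_2 | ~p_4) | (p_1 & p_4))) & ((~p_4 <-> (p_0 -> p_3)) & (~p_1 & p_4))) | ~(((p_2 | ~p_0) | (p_0 | (p_2 | ~p_4)))) = True
    (((~p_1 <-> p_1) & (p_4 & p_1)) | ((~p_2 | ~p_4) | (p_1 & p_4))) & ((~p_4 <-> (p_0 -> p_3)) & (~p_1 & p_4)) = True
      ((~p_1 <-> p_1) & (p_4 & p_1)) | ((~p_2 | ~p_4) | (p_1 & p_4)) = True
        (~p_1 <-> p_1) & (p_4 & p_1) = False
          ~p_1 <-> p_1 = False
            ~p_1 = True
          p_4 & p_1 = False
        (~p_2 | ~p_4) | (p_1 & p_4) = True
          ~p_2 | ~p_4 = True
            ~p_2 = True
            ~p_4 = False
          p_1 & p_4 = False
      (~p_4 <-> (p_0 -> p_3)) & (~p_1 & p_4) = True
        ~p_4 <-> (p_0 -> p_3) = True
          ~p_4 = False
          p_0 -> p_3 = False
        ~p_1 & p_4 = True
          ~p_1 = True
    ~(((p_2 | ~p_0) | (p_0 | (p_2 | ~p_4)))) = False
      (p_2 | ~p_0) | (p_0 | (p_2 | ~p_4)) = True
        p_2 | ~p_0 = False
          ~p_0 = False
        p_0 | (p_2 | ~p_4) = True
          p_2 | ~p_4 = False
            ~p_4 = False
The formula evaluates to True.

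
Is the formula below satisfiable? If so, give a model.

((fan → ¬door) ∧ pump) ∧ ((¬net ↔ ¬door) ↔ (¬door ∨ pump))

fan: False, net: True, door: True, pump: True

  (fan → ¬door) ∧ pump = True
    fan → ¬door = True
      ¬door = False
  (¬net ↔ ¬door) ↔ (¬door ∨ pump) = True
    ¬net ↔ ¬door = True
      ¬net = False
      ¬door = False
    ¬door ∨ pump = True
      ¬door = False
Both conjuncts True, so the formula holds.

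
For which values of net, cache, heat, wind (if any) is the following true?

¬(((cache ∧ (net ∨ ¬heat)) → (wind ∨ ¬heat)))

net=T; cache=T; heat=T; wind=F

  ¬(((cache ∧ (net ∨ ¬heat)) → (wind ∨ ¬heat))) = True
    (cache ∧ (net ∨ ¬heat)) → (wind ∨ ¬heat) = False
      cache ∧ (net ∨ ¬heat) = True
        net ∨ ¬heat = True
          ¬heat = False
      wind ∨ ¬heat = False
        ¬heat = False
The formula evaluates to True.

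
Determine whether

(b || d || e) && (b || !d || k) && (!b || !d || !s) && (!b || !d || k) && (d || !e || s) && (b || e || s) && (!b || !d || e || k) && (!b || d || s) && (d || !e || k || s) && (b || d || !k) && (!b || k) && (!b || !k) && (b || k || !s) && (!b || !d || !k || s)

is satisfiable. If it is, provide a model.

Set d = True.
Try b = True:
  (!b || !d || !s) forces s = False.
  (!b || !d || k) forces k = True.
  clause (!b || !k) is falsified — backtrack.
So b = False.
  then (b || !d || k) forces k = True.
Set e = True.
Set s = True.
All clauses satisfied.

d = True, b = False, e = True, k = True, s = True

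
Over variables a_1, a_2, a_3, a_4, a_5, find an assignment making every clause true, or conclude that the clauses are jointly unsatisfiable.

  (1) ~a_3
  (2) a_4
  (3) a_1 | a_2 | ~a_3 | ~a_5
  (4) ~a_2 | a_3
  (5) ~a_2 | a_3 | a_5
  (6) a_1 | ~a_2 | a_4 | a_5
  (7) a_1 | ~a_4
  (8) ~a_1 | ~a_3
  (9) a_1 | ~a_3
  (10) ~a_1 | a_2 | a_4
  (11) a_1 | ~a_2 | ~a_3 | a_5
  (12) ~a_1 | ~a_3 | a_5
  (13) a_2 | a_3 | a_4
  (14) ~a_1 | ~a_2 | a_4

Unit clause (~a_3) forces a_3 = False.
Unit clause (a_4) forces a_4 = True.
In (~a_2 | a_3) only ~a_2 is left, so a_2 = False.
In (a_1 | ~a_4) only a_1 is left, so a_1 = True.
Set a_5 = True.
All clauses satisfied.

a_1 = True; a_2 = False; a_3 = False; a_4 = True; a_5 = True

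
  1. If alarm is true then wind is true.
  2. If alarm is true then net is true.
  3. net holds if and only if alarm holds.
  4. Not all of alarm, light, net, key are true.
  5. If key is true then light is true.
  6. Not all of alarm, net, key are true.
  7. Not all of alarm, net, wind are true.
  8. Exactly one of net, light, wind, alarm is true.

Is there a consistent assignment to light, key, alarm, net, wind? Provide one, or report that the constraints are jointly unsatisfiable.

light: True, key: True, alarm: False, net: False, wind: False

  (1) alarm=F ⇒ wind: vacuous ✓
  (2) alarm=F ⇒ net: vacuous ✓
  (3) net=F, alarm=F — same ✓
  (4) {alarm, light, net, key}: 2/4 true — not all ✓
  (5) key=T ⇒ light: T ✓
  (6) {alarm, net, key}: 1/3 true — not all ✓
  (7) {alarm, net, wind}: 0/3 true — not all ✓
  (8) {net, light, wind, alarm}: 1 true — exactly one ✓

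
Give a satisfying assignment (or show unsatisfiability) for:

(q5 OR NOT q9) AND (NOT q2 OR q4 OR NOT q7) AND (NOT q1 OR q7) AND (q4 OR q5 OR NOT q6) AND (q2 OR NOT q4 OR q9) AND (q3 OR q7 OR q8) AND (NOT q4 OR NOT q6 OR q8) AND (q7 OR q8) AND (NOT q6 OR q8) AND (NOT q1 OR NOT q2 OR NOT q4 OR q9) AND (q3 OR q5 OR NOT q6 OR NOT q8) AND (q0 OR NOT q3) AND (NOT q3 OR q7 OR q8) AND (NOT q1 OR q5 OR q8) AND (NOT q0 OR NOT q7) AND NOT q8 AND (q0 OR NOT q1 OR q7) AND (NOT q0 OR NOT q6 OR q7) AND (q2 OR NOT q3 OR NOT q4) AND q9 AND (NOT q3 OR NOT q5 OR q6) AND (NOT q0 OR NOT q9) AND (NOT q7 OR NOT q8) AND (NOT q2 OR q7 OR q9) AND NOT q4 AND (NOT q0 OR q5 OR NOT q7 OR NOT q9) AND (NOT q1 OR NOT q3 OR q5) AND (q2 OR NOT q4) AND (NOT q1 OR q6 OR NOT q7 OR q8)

q0=F, q1=F, q2=F, q3=F, q4=F, q5=T, q6=F, q7=T, q8=F, q9=T

Unit clause (NOT q8) forces q8 = False.
Unit clause (q9) forces q9 = True.
In (NOT q0 OR NOT q9) only NOT q0 is left, so q0 = False.
Unit clause (NOT q4) forces q4 = False.
In (q5 OR NOT q9) only q5 is left, so q5 = True.
In (q7 OR q8) only q7 is left, so q7 = True.
In (NOT q6 OR q8) only NOT q6 is left, so q6 = False.
In (q0 OR NOT q3) only NOT q3 is left, so q3 = False.
In (NOT q1 OR q6 OR NOT q7 OR q8) only NOT q1 is left, so q1 = False.
In (NOT q2 OR q4 OR NOT q7) only NOT q2 is left, so q2 = False.
All clauses satisfied.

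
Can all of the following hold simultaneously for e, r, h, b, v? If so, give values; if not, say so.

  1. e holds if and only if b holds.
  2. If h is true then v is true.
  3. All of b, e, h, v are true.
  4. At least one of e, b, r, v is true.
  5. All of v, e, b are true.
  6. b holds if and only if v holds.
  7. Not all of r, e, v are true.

e: True, r: False, h: True, b: True, v: True

  (1) e=T, b=T — same ✓
  (2) h=T ⇒ v: T ✓
  (3) {b, e, h, v}: all 4 true ✓
  (4) {e, b, r, v}: 3 true — at least one ✓
  (5) {v, e, b}: all 3 true ✓
  (6) b=T, v=T — same ✓
  (7) {r, e, v}: 2/3 true — not all ✓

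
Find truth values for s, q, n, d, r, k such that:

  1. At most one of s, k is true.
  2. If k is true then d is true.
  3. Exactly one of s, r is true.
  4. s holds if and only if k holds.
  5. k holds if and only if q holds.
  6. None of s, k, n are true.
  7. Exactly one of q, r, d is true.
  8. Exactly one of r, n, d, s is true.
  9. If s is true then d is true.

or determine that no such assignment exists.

s = False, q = False, n = False, d = False, r = True, k = False

  (1) {s, k}: 0 true — at most one ✓
  (2) k=F ⇒ d: vacuous ✓
  (3) {s, r}: 1 true — exactly one ✓
  (4) s=F, k=F — same ✓
  (5) k=F, q=F — same ✓
  (6) {s, k, n}: 0 true — none ✓
  (7) {q, r, d}: 1 true — exactly one ✓
  (8) {r, n, d, s}: 1 true — exactly one ✓
  (9) s=F ⇒ d: vacuous ✓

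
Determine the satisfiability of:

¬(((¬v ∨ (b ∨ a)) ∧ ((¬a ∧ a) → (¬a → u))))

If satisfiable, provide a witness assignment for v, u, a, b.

v = True; u = False; a = False; b = False

  ¬(((¬v ∨ (b ∨ a)) ∧ ((¬a ∧ a) → (¬a → u)))) = True
    (¬v ∨ (b ∨ a)) ∧ ((¬a ∧ a) → (¬a → u)) = False
      ¬v ∨ (b ∨ a) = False
        ¬v = False
        b ∨ a = False
      (¬a ∧ a) → (¬a → u) = True
        ¬a ∧ a = False
          ¬a = True
        ¬a → u = False
          ¬a = True
The formula evaluates to True.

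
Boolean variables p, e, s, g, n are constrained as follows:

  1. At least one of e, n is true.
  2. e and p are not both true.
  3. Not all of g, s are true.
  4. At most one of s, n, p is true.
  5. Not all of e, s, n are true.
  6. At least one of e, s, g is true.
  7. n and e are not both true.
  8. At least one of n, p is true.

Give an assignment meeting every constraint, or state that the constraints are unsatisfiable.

p = False, e = False, s = False, g = True, n = True

  (1) {e, n}: 1 true — at least one ✓
  (2) e=F, p=F — not both ✓
  (3) {g, s}: 1/2 true — not all ✓
  (4) {s, n, p}: 1 true — at most one ✓
  (5) {e, s, n}: 1/3 true — not all ✓
  (6) {e, s, g}: 1 true — at least one ✓
  (7) n=T, e=F — not both ✓
  (8) {n, p}: 1 true — at least one ✓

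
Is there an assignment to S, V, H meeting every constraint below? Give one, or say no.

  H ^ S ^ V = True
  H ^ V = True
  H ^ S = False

S = False, V = True, H = False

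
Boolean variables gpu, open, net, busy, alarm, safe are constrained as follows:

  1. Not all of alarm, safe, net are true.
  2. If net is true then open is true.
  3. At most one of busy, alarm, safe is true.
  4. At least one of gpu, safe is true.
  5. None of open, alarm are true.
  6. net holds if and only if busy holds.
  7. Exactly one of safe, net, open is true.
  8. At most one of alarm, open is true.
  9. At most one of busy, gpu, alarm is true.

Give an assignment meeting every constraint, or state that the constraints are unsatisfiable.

gpu = False, open = False, net = False, busy = False, alarm = False, safe = True

  (1) {alarm, safe, net}: 1/3 true — not all ✓
  (2) net=F ⇒ open: vacuous ✓
  (3) {busy, alarm, safe}: 1 true — at most one ✓
  (4) {gpu, safe}: 1 true — at least one ✓
  (5) {open, alarm}: 0 true — none ✓
  (6) net=F, busy=F — same ✓
  (7) {safe, net, open}: 1 true — exactly one ✓
  (8) {alarm, open}: 0 true — at most one ✓
  (9) {busy, gpu, alarm}: 0 true — at most one ✓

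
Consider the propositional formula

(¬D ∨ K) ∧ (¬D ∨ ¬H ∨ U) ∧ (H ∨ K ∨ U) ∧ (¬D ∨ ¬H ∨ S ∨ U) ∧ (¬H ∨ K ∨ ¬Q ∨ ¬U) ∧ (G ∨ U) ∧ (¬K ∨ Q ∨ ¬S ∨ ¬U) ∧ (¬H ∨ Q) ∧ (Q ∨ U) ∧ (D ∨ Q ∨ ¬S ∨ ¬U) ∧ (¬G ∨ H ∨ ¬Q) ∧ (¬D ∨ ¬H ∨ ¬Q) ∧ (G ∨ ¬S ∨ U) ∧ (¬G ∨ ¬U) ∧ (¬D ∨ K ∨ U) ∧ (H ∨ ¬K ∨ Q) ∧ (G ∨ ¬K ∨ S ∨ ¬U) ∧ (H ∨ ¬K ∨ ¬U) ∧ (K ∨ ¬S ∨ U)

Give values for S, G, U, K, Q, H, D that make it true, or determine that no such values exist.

S=T, G=F, U=T, K=F, Q=T, H=F, D=F

Set S = True.
Set G = False.
  then (G ∨ U) forces U = True.
Set K = False.
  then (¬D ∨ K) forces D = False.
  then (D ∨ Q ∨ ¬S ∨ ¬U) forces Q = True.
  then (¬H ∨ K ∨ ¬Q ∨ ¬U) forces H = False.
All clauses satisfied.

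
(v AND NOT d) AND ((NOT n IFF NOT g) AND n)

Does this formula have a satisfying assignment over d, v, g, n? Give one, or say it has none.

d=F, v=T, g=T, n=T

  v AND NOT d = True
    NOT d = True
  (NOT n IFF NOT g) AND n = True
    NOT n IFF NOT g = True
      NOT n = False
      NOT g = False
Both conjuncts True, so the formula holds.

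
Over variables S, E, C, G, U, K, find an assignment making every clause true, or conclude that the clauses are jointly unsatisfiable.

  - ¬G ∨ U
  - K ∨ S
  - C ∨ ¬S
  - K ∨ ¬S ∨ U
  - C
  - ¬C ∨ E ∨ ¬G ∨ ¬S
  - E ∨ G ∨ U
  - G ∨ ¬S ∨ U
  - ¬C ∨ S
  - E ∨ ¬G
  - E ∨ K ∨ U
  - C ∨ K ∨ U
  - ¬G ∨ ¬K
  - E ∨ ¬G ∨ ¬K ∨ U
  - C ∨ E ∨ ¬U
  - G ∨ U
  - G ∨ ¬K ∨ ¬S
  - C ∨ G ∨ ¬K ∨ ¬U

S: True, E: True, C: True, G: True, U: True, K: False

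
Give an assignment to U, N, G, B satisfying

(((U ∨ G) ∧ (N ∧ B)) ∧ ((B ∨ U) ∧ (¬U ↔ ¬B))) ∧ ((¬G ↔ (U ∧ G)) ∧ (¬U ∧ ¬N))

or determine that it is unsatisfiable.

Case N = True: the conjunct ¬N is False.
Case N = False: the conjunct N is False.
Both cases fail — unsatisfiable.

The formula is unsatisfiable.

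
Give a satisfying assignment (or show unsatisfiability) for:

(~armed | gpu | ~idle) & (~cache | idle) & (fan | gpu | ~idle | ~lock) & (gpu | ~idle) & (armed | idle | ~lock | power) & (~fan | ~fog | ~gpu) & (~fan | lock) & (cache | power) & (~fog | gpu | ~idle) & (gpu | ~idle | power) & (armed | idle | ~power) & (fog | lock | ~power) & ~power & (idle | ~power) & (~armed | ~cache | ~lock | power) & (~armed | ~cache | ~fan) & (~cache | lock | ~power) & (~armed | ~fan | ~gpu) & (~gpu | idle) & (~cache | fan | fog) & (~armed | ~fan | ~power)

Unit clause (~power) forces power = False.
In (cache | power) only cache is left, so cache = True.
In (~cache | idle) only idle is left, so idle = True.
In (gpu | ~idle) only gpu is left, so gpu = True.
Set fan = False.
  then (~cache | fan | fog) forces fog = True.
Set armed = True.
  then (~armed | ~cache | ~lock | power) forces lock = False.
All clauses satisfied.

power=F, cache=T, fan=F, gpu=T, idle=T, fog=T, armed=T, lock=F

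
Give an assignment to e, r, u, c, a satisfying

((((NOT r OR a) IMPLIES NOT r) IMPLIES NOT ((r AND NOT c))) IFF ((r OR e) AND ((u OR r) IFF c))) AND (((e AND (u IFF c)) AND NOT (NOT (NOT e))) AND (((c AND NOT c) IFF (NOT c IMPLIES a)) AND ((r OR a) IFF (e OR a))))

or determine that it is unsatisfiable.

Case e = True: the conjunct NOT (NOT (NOT e)) becomes NOT (NOT False) = False.
Case e = False: the conjunct e is False.
Both cases fail — unsatisfiable.

UNSATISFIABLE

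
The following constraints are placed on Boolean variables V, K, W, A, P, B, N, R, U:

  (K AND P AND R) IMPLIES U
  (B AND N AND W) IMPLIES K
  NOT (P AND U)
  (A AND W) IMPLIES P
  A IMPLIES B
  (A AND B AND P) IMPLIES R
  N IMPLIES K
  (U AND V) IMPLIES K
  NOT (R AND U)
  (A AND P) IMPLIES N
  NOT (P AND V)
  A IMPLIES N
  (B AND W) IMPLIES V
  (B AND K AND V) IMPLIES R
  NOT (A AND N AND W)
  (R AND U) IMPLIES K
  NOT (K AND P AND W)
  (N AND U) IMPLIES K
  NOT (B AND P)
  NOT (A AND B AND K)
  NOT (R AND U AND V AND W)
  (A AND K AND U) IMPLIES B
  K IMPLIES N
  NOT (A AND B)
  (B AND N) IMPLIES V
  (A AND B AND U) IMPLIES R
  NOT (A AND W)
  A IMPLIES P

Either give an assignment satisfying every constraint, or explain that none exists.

Set V = True.
  then (NOT P OR NOT V) forces P = False.
  then (NOT A OR P) forces A = False.
Set K = True.
  then (NOT K OR N) forces N = True.
Set W = True.
Set B = True.
  then (NOT B OR NOT K OR R OR NOT V) forces R = True.
  then (NOT R OR NOT U OR NOT V OR NOT W) forces U = False.
All clauses satisfied.

V=T, K=T, W=T, A=F, P=F, B=T, N=T, R=T, U=F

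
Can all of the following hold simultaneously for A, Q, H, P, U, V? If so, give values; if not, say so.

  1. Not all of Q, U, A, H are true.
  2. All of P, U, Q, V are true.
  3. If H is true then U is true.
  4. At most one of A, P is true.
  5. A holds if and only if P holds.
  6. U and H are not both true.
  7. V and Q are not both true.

Case A = True:
  (2) forces P = True.
  Constraint (4) is violated (A=T, P=T) — contradiction.
Case A = False:
  (2) forces P = True.
  Constraint (5) is violated (A=F, P=T) — contradiction.
Both cases fail — unsatisfiable.

Unsatisfiable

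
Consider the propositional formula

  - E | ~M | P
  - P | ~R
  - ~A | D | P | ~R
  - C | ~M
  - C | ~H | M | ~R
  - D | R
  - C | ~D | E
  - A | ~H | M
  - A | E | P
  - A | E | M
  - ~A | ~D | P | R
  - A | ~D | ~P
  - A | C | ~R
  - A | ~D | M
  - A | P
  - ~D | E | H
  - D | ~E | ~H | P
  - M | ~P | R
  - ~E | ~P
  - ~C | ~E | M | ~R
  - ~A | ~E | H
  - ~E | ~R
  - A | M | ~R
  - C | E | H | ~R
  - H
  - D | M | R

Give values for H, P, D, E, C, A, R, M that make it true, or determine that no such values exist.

Unit clause (H) forces H = True.
Try P = False:
  (P | ~R) forces R = False.
  (D | R) forces D = True.
  (~A | ~D | P | R) forces A = False.
  clause (A | P) is falsified — backtrack.
So P = True.
  then (~E | ~P) forces E = False.
Set D = False.
  then (D | R) forces R = True.
Try C = False:
  (C | ~M) forces M = False.
  clause (C | ~H | M | ~R) is falsified — backtrack.
So C = True.
Set A = True.
Set M = False.
All clauses satisfied.

H=T, P=T, D=F, E=F, C=T, A=T, R=T, M=F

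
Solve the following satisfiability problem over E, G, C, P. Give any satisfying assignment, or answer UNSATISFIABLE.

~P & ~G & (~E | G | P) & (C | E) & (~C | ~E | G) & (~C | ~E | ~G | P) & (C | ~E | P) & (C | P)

E = False, G = False, C = True, P = False

Unit clause (~P) forces P = False.
Unit clause (~G) forces G = False.
In (~E | G | P) only ~E is left, so E = False.
In (C | E) only C is left, so C = True.
Check each clause:
  (~P): ~P holds.
  (~G): ~G holds.
  (~E | G | P): ~E holds.
  (C | E): C holds.
  (~C | ~E | G): ~E holds.
  (~C | ~E | ~G | P): ~E holds.
  (C | ~E | P): C holds.
  (C | P): C holds.
All clauses satisfied.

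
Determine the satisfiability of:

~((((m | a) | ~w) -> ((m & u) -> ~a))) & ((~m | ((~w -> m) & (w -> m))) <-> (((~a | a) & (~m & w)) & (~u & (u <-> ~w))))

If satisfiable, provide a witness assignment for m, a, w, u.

No satisfying assignment exists.

Case m = True: the conjunct (~m | ((~w -> m) & (w -> m))) <-> (((~a | a) & (~m & w)) & (~u & (u <-> ~w))) becomes (False | True) <-> (False & (~u & (u <-> ~w))) = False.
Case m = False: the conjunct ~((((m | a) | ~w) -> ((m & u) -> ~a))) becomes ~(((a | ~w) -> True)) = False.
Both cases fail — unsatisfiable.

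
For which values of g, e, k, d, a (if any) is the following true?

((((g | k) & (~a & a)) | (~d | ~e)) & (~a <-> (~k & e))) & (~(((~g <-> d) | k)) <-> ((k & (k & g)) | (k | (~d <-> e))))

g = True; e = False; k = False; d = True; a = True

  (((g | k) & (~a & a)) | (~d | ~e)) & (~a <-> (~k & e)) = True
    ((g | k) & (~a & a)) | (~d | ~e) = True
      (g | k) & (~a & a) = False
        g | k = True
        ~a & a = False
          ~a = False
      ~d | ~e = True
        ~d = False
        ~e = True
    ~a <-> (~k & e) = True
      ~a = False
      ~k & e = False
        ~k = True
  ~(((~g <-> d) | k)) <-> ((k & (k & g)) | (k | (~d <-> e))) = True
    ~(((~g <-> d) | k)) = True
      (~g <-> d) | k = False
        ~g <-> d = False
          ~g = False
    (k & (k & g)) | (k | (~d <-> e)) = True
      k & (k & g) = False
        k & g = False
      k | (~d <-> e) = True
        ~d <-> e = True
          ~d = False
Both conjuncts True, so the formula holds.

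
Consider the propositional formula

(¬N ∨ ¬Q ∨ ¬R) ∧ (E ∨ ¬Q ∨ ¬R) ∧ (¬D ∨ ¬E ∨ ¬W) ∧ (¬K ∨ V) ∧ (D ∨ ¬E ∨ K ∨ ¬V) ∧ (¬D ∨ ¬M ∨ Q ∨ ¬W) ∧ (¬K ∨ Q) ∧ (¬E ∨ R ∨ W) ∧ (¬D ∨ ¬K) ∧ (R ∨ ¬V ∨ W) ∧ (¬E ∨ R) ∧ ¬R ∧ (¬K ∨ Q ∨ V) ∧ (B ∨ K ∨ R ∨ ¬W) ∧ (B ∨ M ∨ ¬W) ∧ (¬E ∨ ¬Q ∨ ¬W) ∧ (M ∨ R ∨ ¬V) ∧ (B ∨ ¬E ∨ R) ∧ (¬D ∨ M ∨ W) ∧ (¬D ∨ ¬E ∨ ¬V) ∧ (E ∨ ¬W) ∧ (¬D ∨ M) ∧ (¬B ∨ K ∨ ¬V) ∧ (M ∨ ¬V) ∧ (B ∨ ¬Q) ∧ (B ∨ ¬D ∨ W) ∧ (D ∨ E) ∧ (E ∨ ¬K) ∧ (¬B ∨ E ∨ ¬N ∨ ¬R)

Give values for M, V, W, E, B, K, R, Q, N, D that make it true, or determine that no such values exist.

M=T, V=F, W=F, E=F, B=T, K=F, R=F, Q=T, N=F, D=T

Unit clause (¬R) forces R = False.
In (¬E ∨ R) only ¬E is left, so E = False.
In (E ∨ ¬W) only ¬W is left, so W = False.
In (D ∨ E) only D is left, so D = True.
In (E ∨ ¬K) only ¬K is left, so K = False.
In (R ∨ ¬V ∨ W) only ¬V is left, so V = False.
In (¬D ∨ M ∨ W) only M is left, so M = True.
In (B ∨ ¬D ∨ W) only B is left, so B = True.
Set Q = True.
Set N = False.
All clauses satisfied.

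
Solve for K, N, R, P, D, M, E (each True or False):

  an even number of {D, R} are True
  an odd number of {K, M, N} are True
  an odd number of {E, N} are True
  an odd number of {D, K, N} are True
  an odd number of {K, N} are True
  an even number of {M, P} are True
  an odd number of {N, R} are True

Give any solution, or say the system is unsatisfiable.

K = False, N = True, R = False, P = False, D = False, M = False, E = False

{D, R}: 0 true → even ✓
{K, M, N}: 1 true → odd ✓
{E, N}: 1 true → odd ✓
{D, K, N}: 1 true → odd ✓
{K, N}: 1 true → odd ✓
{M, P}: 0 true → even ✓
{N, R}: 1 true → odd ✓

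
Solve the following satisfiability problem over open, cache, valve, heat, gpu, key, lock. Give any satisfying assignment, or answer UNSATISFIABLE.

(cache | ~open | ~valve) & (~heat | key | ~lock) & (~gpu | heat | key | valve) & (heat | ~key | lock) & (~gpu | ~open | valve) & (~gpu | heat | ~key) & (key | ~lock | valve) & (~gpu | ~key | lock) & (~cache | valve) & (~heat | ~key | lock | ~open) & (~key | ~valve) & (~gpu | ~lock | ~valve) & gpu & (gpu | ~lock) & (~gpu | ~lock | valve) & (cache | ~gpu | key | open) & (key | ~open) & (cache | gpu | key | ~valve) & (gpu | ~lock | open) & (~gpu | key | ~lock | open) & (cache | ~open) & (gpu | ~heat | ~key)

open = False; cache = True; valve = True; heat = True; gpu = True; key = False; lock = False

Unit clause (gpu) forces gpu = True.
Try open = True:
  (~gpu | ~open | valve) forces valve = True.
  (cache | ~open | ~valve) forces cache = True.
  (~key | ~valve) forces key = False.
  clause (key | ~open) is falsified — backtrack.
So open = False.
Set cache = True.
  then (~cache | valve) forces valve = True.
  then (~key | ~valve) forces key = False.
  then (~gpu | ~lock | ~valve) forces lock = False.
Set heat = True.
All clauses satisfied.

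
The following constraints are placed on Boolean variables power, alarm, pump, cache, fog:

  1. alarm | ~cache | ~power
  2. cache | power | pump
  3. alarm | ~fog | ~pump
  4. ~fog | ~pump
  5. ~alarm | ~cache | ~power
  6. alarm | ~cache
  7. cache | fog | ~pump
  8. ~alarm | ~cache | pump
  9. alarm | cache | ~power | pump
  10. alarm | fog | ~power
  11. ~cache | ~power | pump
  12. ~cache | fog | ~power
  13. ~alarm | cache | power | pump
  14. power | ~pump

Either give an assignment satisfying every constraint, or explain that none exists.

Try power = False:
  (power | ~pump) forces pump = False.
  (cache | power | pump) forces cache = True.
  (alarm | ~cache) forces alarm = True.
  clause (~alarm | ~cache | pump) is falsified — backtrack.
So power = True.
Set alarm = True.
  then (~alarm | ~cache | ~power) forces cache = False.
Try pump = True:
  (~fog | ~pump) forces fog = False.
  clause (cache | fog | ~pump) is falsified — backtrack.
So pump = False.
Set fog = False.
All clauses satisfied.

power: True, alarm: True, pump: False, cache: False, fog: False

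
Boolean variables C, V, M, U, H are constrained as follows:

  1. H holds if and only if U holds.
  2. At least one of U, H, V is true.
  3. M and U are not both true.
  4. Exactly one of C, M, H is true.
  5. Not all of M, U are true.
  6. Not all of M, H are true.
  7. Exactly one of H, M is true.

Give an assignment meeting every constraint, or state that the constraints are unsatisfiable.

C=F; V=T; M=F; U=T; H=T

  (1) H=T, U=T — same ✓
  (2) {U, H, V}: 3 true — at least one ✓
  (3) M=F, U=T — not both ✓
  (4) {C, M, H}: 1 true — exactly one ✓
  (5) {M, U}: 1/2 true — not all ✓
  (6) {M, H}: 1/2 true — not all ✓
  (7) {H, M}: 1 true — exactly one ✓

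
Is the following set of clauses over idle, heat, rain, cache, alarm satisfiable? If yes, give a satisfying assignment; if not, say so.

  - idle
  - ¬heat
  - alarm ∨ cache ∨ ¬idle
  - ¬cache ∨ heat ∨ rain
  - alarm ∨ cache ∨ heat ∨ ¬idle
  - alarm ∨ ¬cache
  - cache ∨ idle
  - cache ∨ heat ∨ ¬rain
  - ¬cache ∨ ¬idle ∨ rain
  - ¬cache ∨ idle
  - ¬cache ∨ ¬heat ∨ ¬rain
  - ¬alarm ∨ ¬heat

Unit clause (idle) forces idle = True.
Unit clause (¬heat) forces heat = False.
Set rain = True.
  then (cache ∨ heat ∨ ¬rain) forces cache = True.
  then (alarm ∨ ¬cache) forces alarm = True.
All clauses satisfied.

idle = True; heat = False; rain = True; cache = True; alarm = True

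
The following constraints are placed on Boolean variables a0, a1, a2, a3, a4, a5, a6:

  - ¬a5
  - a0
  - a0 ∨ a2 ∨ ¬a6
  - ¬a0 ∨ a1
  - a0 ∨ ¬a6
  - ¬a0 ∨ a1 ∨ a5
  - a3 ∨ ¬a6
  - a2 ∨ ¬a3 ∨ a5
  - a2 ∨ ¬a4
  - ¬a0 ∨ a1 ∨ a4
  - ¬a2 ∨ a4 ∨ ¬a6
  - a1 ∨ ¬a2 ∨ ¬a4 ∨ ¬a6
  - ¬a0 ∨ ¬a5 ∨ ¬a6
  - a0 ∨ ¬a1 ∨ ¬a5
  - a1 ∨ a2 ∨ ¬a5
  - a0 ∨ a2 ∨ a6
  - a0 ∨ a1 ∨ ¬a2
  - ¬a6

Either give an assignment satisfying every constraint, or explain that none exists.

Unit clause (¬a5) forces a5 = False.
Unit clause (a0) forces a0 = True.
In (¬a0 ∨ a1) only a1 is left, so a1 = True.
Unit clause (¬a6) forces a6 = False.
Set a2 = True.
Set a3 = True.
Set a4 = False.
All clauses satisfied.

a0=T, a1=T, a2=T, a3=T, a4=F, a5=F, a6=F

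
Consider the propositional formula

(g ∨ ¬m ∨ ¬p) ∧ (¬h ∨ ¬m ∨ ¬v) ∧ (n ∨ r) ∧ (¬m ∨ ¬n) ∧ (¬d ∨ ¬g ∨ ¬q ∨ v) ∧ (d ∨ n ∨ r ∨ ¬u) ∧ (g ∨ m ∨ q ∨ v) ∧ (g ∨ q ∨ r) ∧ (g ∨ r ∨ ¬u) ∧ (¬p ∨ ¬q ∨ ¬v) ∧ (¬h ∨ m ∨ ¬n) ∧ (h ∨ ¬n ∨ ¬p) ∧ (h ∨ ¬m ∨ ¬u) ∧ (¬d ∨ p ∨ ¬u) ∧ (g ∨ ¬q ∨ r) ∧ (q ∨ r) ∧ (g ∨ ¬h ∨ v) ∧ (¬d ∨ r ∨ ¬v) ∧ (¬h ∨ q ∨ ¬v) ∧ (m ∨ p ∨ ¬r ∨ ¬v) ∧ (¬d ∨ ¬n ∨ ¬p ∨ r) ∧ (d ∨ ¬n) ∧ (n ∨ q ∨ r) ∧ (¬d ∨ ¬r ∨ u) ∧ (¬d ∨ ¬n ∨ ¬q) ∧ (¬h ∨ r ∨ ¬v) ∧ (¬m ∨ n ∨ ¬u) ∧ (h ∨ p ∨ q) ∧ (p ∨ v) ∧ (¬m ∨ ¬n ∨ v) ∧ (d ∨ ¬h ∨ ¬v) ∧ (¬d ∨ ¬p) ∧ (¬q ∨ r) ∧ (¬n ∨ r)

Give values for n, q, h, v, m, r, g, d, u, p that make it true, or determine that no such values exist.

n = False, q = False, h = False, v = False, m = False, r = True, g = True, d = False, u = False, p = True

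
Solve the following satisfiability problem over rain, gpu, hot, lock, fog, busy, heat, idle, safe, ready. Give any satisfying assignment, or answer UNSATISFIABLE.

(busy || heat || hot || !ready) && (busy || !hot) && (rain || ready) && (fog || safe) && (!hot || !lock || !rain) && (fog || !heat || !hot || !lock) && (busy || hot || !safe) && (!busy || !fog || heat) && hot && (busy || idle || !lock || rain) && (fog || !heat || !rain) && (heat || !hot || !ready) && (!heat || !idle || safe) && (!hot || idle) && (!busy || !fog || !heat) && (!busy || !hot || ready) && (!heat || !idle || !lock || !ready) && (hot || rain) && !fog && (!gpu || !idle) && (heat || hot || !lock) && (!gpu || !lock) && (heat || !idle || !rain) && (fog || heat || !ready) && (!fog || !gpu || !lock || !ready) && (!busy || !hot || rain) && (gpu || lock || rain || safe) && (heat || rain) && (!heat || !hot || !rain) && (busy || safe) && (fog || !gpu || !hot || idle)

Case hot = True:
  (busy || !hot) forces busy = True.
  (!hot || idle) forces idle = True.
  (!busy || !hot || ready) forces ready = True.
  (heat || !hot || !ready) forces heat = True.
  (!heat || !idle || safe) forces safe = True.
  (!busy || !fog || !heat) forces fog = False.
  (fog || !heat || !hot || !lock) forces lock = False.
  (fog || !heat || !rain) forces rain = False.
  Clause (!busy || !hot || rain) is falsified — contradiction.
Case hot = False:
  Clause (hot) is falsified — contradiction.
Both cases fail, so the formula is unsatisfiable.

No satisfying assignment exists.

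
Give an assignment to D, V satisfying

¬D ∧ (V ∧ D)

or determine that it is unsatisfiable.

Unsatisfiable — no assignment works.

Case D = True: the conjunct ¬D is False.
Case D = False: the conjunct D is False.
Both cases fail — unsatisfiable.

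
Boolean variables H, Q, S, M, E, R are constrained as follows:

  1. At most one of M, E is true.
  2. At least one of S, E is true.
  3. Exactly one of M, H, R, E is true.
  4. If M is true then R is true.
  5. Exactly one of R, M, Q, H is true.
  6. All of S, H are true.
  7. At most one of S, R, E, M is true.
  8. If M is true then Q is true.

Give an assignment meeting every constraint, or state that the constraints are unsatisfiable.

H=T; Q=F; S=T; M=F; E=F; R=F

  (1) {M, E}: 0 true — at most one ✓
  (2) {S, E}: 1 true — at least one ✓
  (3) {M, H, R, E}: 1 true — exactly one ✓
  (4) M=F ⇒ R: vacuous ✓
  (5) {R, M, Q, H}: 1 true — exactly one ✓
  (6) {S, H}: all 2 true ✓
  (7) {S, R, E, M}: 1 true — at most one ✓
  (8) M=F ⇒ Q: vacuous ✓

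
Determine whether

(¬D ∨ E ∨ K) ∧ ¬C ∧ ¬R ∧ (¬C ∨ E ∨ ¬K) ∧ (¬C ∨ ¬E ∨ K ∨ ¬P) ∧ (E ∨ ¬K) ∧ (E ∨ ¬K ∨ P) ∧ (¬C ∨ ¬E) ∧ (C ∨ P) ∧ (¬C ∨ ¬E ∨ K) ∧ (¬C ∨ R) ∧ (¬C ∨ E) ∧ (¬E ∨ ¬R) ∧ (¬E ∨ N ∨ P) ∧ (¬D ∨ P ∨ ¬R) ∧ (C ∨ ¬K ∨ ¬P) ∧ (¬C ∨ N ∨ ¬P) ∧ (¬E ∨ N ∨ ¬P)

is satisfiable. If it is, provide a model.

Unit clause (¬C) forces C = False.
Unit clause (¬R) forces R = False.
In (C ∨ P) only P is left, so P = True.
In (C ∨ ¬K ∨ ¬P) only ¬K is left, so K = False.
Set D = False.
Set N = True.
Set E = True.
All clauses satisfied.

P=T, D=F, C=F, N=T, R=F, K=F, E=T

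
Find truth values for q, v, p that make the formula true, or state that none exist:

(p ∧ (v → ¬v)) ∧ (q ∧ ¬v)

q: True, v: False, p: True

  p ∧ (v → ¬v) = True
    v → ¬v = True
      ¬v = True
  q ∧ ¬v = True
    ¬v = True
Both conjuncts True, so the formula holds.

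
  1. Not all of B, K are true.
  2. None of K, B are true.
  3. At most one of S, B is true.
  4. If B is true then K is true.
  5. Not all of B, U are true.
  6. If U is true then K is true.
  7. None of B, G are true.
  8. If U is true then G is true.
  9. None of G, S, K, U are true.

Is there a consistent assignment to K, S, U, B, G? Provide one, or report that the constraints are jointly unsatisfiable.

K = False; S = False; U = False; B = False; G = False

  (1) {B, K}: 0/2 true — not all ✓
  (2) {K, B}: 0 true — none ✓
  (3) {S, B}: 0 true — at most one ✓
  (4) B=F ⇒ K: vacuous ✓
  (5) {B, U}: 0/2 true — not all ✓
  (6) U=F ⇒ K: vacuous ✓
  (7) {B, G}: 0 true — none ✓
  (8) U=F ⇒ G: vacuous ✓
  (9) {G, S, K, U}: 0 true — none ✓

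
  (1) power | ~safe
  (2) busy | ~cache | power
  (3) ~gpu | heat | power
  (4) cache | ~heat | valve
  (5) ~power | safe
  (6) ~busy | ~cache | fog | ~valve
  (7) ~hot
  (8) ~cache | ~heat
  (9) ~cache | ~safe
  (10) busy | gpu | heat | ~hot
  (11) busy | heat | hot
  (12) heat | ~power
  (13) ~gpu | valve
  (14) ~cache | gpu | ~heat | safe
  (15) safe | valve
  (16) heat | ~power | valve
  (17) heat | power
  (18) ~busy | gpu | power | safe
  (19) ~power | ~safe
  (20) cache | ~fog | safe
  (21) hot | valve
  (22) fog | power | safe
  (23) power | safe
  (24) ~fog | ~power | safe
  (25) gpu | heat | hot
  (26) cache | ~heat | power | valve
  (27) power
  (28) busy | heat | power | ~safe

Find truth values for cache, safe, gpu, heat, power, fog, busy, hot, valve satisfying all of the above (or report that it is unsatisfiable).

Unsatisfiable — no assignment works.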